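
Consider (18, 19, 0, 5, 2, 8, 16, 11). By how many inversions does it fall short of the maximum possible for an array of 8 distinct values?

14 inversions short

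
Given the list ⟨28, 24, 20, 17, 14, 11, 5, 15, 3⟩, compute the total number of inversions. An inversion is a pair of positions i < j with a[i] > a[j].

33 inversions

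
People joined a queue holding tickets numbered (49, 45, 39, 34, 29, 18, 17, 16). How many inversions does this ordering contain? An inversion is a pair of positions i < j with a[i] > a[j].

Element-by-element contributions:
49: 7
45: 6
39: 5
34: 4
29: 3
18: 2
17: 1
16: 0
Sum: 7 + 6 + 5 + 4 + 3 + 2 + 1 + 0 = 28

There are 28 out-of-order pairs.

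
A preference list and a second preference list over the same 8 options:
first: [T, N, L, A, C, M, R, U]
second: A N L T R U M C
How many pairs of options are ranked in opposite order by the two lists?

There are 10 pairs.

Assign each item its position (1..8) in the first ordering, then rewrite the second ordering as that position sequence:
positions: T→1, N→2, L→3, A→4, C→5, M→6, R→7, U→8
second ordering as positions: [4, 2, 3, 1, 7, 8, 6, 5]
Discordant pairs = inversions in this position sequence.
4: 2, 3, 1 → 3
2: 1 → 1
3: 1 → 1
1: 0
7: 6, 5 → 2
8: 6, 5 → 2
6: 5 → 1
5: 0
Total: 3 + 1 + 1 + 0 + 2 + 2 + 1 + 0 = 10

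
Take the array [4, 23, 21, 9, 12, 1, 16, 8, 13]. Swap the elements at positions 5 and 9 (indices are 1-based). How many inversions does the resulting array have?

Positions 5 and 9 hold 12 and 13; after swapping, the array is [4, 23, 21, 9, 13, 1, 16, 8, 12].
Element-by-element contributions:
4 → 1 → 1
23 → 21, 9, 13, 1, 16, 8, 12 → 7
21 → 9, 13, 1, 16, 8, 12 → 6
9 → 1, 8 → 2
13 → 1, 8, 12 → 3
1 → none → 0
16 → 8, 12 → 2
8 → none → 0
12 → none → 0
Sum: 1 + 7 + 6 + 2 + 3 + 0 + 2 + 0 + 0 = 21

Inversions: 21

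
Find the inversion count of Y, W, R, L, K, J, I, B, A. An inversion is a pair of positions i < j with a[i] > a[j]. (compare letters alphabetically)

36 out-of-order pairs

Element-by-element contributions:
Y → W, R, L, K, J, I, B, A → 8
W → R, L, K, J, I, B, A → 7
R → L, K, J, I, B, A → 6
L → K, J, I, B, A → 5
K → J, I, B, A → 4
J → I, B, A → 3
I → B, A → 2
B → A → 1
A → none → 0
Sum: 8 + 7 + 6 + 5 + 4 + 3 + 2 + 1 + 0 = 36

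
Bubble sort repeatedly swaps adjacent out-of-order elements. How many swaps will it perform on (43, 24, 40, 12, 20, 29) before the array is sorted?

10

The minimum number of adjacent swaps to sort an array equals its inversion count, since every such swap removes exactly one inversion.
Count inversions — for each element, later elements that are smaller:
43: 24, 40, 12, 20, 29 → 5
24: 12, 20 → 2
40: 12, 20, 29 → 3
12: none → 0
20: none → 0
29: none → 0
Total inversions: 5 + 2 + 3 + 0 + 0 + 0 = 10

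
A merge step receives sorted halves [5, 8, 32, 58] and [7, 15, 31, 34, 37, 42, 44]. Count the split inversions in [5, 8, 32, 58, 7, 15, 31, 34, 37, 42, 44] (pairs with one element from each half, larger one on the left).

11

Count, for every r in R, how many entries of L exceed r:
r = 7: 8, 32, 58 → 3
r = 15: 32, 58 → 2
r = 31: 32, 58 → 2
r = 34: 58 → 1
r = 37: 58 → 1
r = 42: 58 → 1
r = 44: 58 → 1
Cross-inversions: 3 + 2 + 2 + 1 + 1 + 1 + 1 = 11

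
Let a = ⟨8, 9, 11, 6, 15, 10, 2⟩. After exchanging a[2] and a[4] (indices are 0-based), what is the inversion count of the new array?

Positions 2 and 4 hold 11 and 15; after swapping, the array is [8, 9, 15, 6, 11, 10, 2].
Sweep left to right; for each value list the smaller values that follow it:
8 → 6, 2 → 2
9 → 6, 2 → 2
15 → 6, 11, 10, 2 → 4
6 → 2 → 1
11 → 10, 2 → 2
10 → 2 → 1
2 → none → 0
Sum: 2 + 2 + 4 + 1 + 2 + 1 + 0 = 12

Inversions: 12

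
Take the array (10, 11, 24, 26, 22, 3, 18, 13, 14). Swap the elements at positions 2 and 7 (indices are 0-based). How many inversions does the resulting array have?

There are 13 inversions.

Positions 2 and 7 hold 24 and 13; after swapping, the array is [10, 11, 13, 26, 22, 3, 18, 24, 14].
Element-by-element contributions:
10: 1
11: 1
13: 1
26: 5
22: 3
3: 0
18: 1
24: 1
14: 0
Sum: 1 + 1 + 1 + 5 + 3 + 0 + 1 + 1 + 0 = 13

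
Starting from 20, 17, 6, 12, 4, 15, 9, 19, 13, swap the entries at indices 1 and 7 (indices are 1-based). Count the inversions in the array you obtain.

13

Positions 1 and 7 hold 20 and 9; after swapping, the array is [9, 17, 6, 12, 4, 15, 20, 19, 13].
For each element, count later entries that are smaller:
9 → 6, 4 → 2
17 → 6, 12, 4, 15, 13 → 5
6 → 4 → 1
12 → 4 → 1
4 → none → 0
15 → 13 → 1
20 → 19, 13 → 2
19 → 13 → 1
13 → none → 0
Sum: 2 + 5 + 1 + 1 + 0 + 1 + 2 + 1 + 0 = 13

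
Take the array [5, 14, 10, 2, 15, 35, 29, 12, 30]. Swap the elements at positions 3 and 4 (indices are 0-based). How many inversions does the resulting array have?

Positions 3 and 4 hold 2 and 15; after swapping, the array is [5, 14, 10, 15, 2, 35, 29, 12, 30].
Sweep left to right; for each value list the smaller values that follow it:
5 → 2 → 1
14 → 10, 2, 12 → 3
10 → 2 → 1
15 → 2, 12 → 2
2 → none → 0
35 → 29, 12, 30 → 3
29 → 12 → 1
12 → none → 0
30 → none → 0
Sum: 1 + 3 + 1 + 2 + 0 + 3 + 1 + 0 + 0 = 11

There are 11 inversions.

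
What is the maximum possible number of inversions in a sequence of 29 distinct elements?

Inversions: 406

A reversed (strictly descending) arrangement makes every pair an inversion, giving C(29, 2) inversions.
C(29, 2) = 29·28/2 = 406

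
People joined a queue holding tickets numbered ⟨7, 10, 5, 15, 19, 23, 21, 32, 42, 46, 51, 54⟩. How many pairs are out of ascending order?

Inversions: 3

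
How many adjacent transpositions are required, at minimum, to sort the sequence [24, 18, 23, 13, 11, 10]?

Minimum adjacent swaps = number of inversions (each swap of adjacent out-of-order elements removes one inversion and no swap can remove more).
Count inversions — for each element, later elements that are smaller:
24: 18, 23, 13, 11, 10 → 5
18: 13, 11, 10 → 3
23: 13, 11, 10 → 3
13: 11, 10 → 2
11: 10 → 1
10: none → 0
Total inversions: 5 + 3 + 3 + 2 + 1 + 0 = 14

14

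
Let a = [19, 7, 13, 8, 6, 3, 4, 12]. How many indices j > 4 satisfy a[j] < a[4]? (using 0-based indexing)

The element at index 4 is 6.
Elements after it: 3, 4, 12
Those smaller than 6: 3, 4

2 such elements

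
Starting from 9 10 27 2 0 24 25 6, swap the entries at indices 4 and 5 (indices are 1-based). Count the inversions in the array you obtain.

Inversions: 13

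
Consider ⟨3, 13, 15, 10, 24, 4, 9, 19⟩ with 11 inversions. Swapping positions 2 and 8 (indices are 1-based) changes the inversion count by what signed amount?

Positions 2 and 8 hold 13 and 19; after swapping, the array is [3, 19, 15, 10, 24, 4, 9, 13].
For each element, count later entries that are smaller:
3: 0
19: 5
15: 4
10: 2
24: 3
4: 0
9: 0
13: 0
Sum: 0 + 5 + 4 + 2 + 3 + 0 + 0 + 0 = 14
Change: 14 − 11 = +3

+3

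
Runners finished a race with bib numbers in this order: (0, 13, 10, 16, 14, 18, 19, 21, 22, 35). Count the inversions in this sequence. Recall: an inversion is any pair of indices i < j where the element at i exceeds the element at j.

There are 2 inversions.

Count, for each position, how many later elements it exceeds:
0 → none → 0
13 → 10 → 1
10 → none → 0
16 → 14 → 1
14 → none → 0
18 → none → 0
19 → none → 0
21 → none → 0
22 → none → 0
35 → none → 0
Sum: 0 + 1 + 0 + 1 + 0 + 0 + 0 + 0 + 0 + 0 = 2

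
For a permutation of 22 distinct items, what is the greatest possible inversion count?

231

The maximum occurs when the array is in strictly decreasing order: every one of the C(22, 2) pairs is inverted.
C(22, 2) = 22·21/2 = 231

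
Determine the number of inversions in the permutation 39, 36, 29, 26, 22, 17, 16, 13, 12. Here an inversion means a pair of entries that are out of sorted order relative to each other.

36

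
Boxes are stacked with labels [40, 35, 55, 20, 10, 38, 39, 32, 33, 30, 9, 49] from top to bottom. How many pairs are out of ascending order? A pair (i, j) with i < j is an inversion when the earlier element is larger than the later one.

Element-by-element contributions:
40: 9
35: 6
55: 9
20: 2
10: 1
38: 4
39: 4
32: 2
33: 2
30: 1
9: 0
49: 0
Sum: 9 + 6 + 9 + 2 + 1 + 4 + 4 + 2 + 2 + 1 + 0 + 0 = 40

40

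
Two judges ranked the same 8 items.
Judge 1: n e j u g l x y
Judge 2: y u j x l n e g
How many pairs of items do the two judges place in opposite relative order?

Assign each item its position (1..8) in the first ordering, then rewrite the second ordering as that position sequence:
positions: n→1, e→2, j→3, u→4, g→5, l→6, x→7, y→8
second ordering as positions: [8, 4, 3, 7, 6, 1, 2, 5]
Discordant pairs = inversions in this position sequence.
8: 4, 3, 7, 6, 1, 2, 5 → 7
4: 3, 1, 2 → 3
3: 1, 2 → 2
7: 6, 1, 2, 5 → 4
6: 1, 2, 5 → 3
1: 0
2: 0
5: 0
Total: 7 + 3 + 2 + 4 + 3 + 0 + 0 + 0 = 19

19 discordant pairs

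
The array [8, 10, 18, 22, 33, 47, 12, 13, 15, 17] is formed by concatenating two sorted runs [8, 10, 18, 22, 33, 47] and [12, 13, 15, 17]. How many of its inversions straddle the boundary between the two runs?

There are 16 cross-inversions.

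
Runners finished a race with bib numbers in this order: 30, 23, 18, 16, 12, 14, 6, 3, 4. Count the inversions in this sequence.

For each element, count later entries that are smaller:
30: 8
23: 7
18: 6
16: 5
12: 3
14: 3
6: 2
3: 0
4: 0
Sum: 8 + 7 + 6 + 5 + 3 + 3 + 2 + 0 + 0 = 34

34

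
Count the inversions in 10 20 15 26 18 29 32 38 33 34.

5

Sweep left to right; for each value list the smaller values that follow it:
10: 0
20: 2
15: 0
26: 1
18: 0
29: 0
32: 0
38: 2
33: 0
34: 0
Sum: 0 + 2 + 0 + 1 + 0 + 0 + 0 + 2 + 0 + 0 = 5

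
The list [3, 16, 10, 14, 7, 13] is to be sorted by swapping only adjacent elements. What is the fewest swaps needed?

7 swaps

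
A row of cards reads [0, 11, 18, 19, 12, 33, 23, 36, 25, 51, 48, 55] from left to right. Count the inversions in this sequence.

For each element, count later entries that are smaller:
0 → none → 0
11 → none → 0
18 → 12 → 1
19 → 12 → 1
12 → none → 0
33 → 23, 25 → 2
23 → none → 0
36 → 25 → 1
25 → none → 0
51 → 48 → 1
48 → none → 0
55 → none → 0
Sum: 0 + 0 + 1 + 1 + 0 + 2 + 0 + 1 + 0 + 1 + 0 + 0 = 6

6 inversions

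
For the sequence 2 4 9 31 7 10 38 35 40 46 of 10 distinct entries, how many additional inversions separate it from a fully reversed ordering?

41 inversions short

Maximum inversions for 10 distinct elements is C(10, 2) = 10·9/2 = 45.
Current inversions — for each element, count later smaller elements:
2: 0
4: 0
9: 1
31: 2
7: 0
10: 0
38: 1
35: 0
40: 0
46: 0
Current total: 0 + 0 + 1 + 2 + 0 + 0 + 1 + 0 + 0 + 0 = 4
Shortfall: 45 − 4 = 41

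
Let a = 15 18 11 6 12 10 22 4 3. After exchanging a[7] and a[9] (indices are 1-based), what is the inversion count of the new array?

23 inversions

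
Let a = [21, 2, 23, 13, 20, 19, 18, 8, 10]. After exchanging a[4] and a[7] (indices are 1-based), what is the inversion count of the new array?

Positions 4 and 7 hold 13 and 18; after swapping, the array is [21, 2, 23, 18, 20, 19, 13, 8, 10].
Count, for each position, how many later elements it exceeds:
21 → 2, 18, 20, 19, 13, 8, 10 → 7
2 → none → 0
23 → 18, 20, 19, 13, 8, 10 → 6
18 → 13, 8, 10 → 3
20 → 19, 13, 8, 10 → 4
19 → 13, 8, 10 → 3
13 → 8, 10 → 2
8 → none → 0
10 → none → 0
Sum: 7 + 0 + 6 + 3 + 4 + 3 + 2 + 0 + 0 = 25

25 inversions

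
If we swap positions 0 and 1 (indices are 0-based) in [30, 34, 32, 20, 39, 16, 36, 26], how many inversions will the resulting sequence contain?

16

Positions 0 and 1 hold 30 and 34; after swapping, the array is [34, 30, 32, 20, 39, 16, 36, 26].
Sweep left to right; for each value list the smaller values that follow it:
34: 5
30: 3
32: 3
20: 1
39: 3
16: 0
36: 1
26: 0
Sum: 5 + 3 + 3 + 1 + 3 + 0 + 1 + 0 = 16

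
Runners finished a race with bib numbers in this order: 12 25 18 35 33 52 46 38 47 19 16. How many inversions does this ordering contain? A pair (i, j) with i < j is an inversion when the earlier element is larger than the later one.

22 inversions

Sweep left to right; for each value list the smaller values that follow it:
12: 0
25: 3
18: 1
35: 3
33: 2
52: 5
46: 3
38: 2
47: 2
19: 1
16: 0
Sum: 0 + 3 + 1 + 3 + 2 + 5 + 3 + 2 + 2 + 1 + 0 = 22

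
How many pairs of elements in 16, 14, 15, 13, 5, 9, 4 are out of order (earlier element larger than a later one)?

Count, for each position, how many later elements it exceeds:
16 → 14, 15, 13, 5, 9, 4 → 6
14 → 13, 5, 9, 4 → 4
15 → 13, 5, 9, 4 → 4
13 → 5, 9, 4 → 3
5 → 4 → 1
9 → 4 → 1
4 → none → 0
Sum: 6 + 4 + 4 + 3 + 1 + 1 + 0 = 19

Out-of-order pairs: 19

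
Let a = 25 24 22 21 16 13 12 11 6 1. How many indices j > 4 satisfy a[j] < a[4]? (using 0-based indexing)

5

The element at index 4 is 16.
Elements after it: 13, 12, 11, 6, 1
Those smaller than 16: 13, 12, 11, 6, 1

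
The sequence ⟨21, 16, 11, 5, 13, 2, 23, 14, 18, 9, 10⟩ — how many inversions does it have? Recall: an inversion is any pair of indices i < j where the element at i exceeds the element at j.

For each element, count later entries that are smaller:
21: 9
16: 7
11: 4
5: 1
13: 3
2: 0
23: 4
14: 2
18: 2
9: 0
10: 0
Sum: 9 + 7 + 4 + 1 + 3 + 0 + 4 + 2 + 2 + 0 + 0 = 32

32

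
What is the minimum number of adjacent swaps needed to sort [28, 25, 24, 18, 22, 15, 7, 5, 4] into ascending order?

35 adjacent swaps

The minimum number of adjacent swaps to sort an array equals its inversion count, since every such swap removes exactly one inversion.
Count inversions — for each element, later elements that are smaller:
28: 25, 24, 18, 22, 15, 7, 5, 4 → 8
25: 24, 18, 22, 15, 7, 5, 4 → 7
24: 18, 22, 15, 7, 5, 4 → 6
18: 15, 7, 5, 4 → 4
22: 15, 7, 5, 4 → 4
15: 7, 5, 4 → 3
7: 5, 4 → 2
5: 4 → 1
4: none → 0
Total inversions: 8 + 7 + 6 + 4 + 4 + 3 + 2 + 1 + 0 = 35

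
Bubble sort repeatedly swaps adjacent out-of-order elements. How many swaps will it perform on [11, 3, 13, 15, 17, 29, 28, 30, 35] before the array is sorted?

The minimum number of adjacent swaps to sort an array equals its inversion count, since every such swap removes exactly one inversion.
Count inversions — for each element, later elements that are smaller:
11: 3 → 1
3: none → 0
13: none → 0
15: none → 0
17: none → 0
29: 28 → 1
28: none → 0
30: none → 0
35: none → 0
Total inversions: 1 + 0 + 0 + 0 + 0 + 1 + 0 + 0 + 0 = 2

There are 2 swaps.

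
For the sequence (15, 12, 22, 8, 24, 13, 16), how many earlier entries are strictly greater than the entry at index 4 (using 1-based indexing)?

The element at index 4 is 8.
Elements before it: 15, 12, 22
Those larger than 8: 15, 12, 22

3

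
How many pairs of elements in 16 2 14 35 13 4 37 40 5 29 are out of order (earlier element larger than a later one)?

18

For each element, count later entries that are smaller:
16 → 2, 14, 13, 4, 5 → 5
2 → none → 0
14 → 13, 4, 5 → 3
35 → 13, 4, 5, 29 → 4
13 → 4, 5 → 2
4 → none → 0
37 → 5, 29 → 2
40 → 5, 29 → 2
5 → none → 0
29 → none → 0
Sum: 5 + 0 + 3 + 4 + 2 + 0 + 2 + 2 + 0 + 0 = 18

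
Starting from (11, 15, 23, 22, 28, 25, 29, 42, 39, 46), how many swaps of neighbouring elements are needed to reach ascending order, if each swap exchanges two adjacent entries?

Each adjacent swap fixes exactly one inversion, so the minimum swap count equals the number of inversions.
Count inversions — for each element, later elements that are smaller:
11: none → 0
15: none → 0
23: 22 → 1
22: none → 0
28: 25 → 1
25: none → 0
29: none → 0
42: 39 → 1
39: none → 0
46: none → 0
Total inversions: 0 + 0 + 1 + 0 + 1 + 0 + 0 + 1 + 0 + 0 = 3

3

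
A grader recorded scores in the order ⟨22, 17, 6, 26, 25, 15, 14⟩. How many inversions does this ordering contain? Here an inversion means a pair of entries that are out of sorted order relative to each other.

13

Element-by-element contributions:
22 → 17, 6, 15, 14 → 4
17 → 6, 15, 14 → 3
6 → none → 0
26 → 25, 15, 14 → 3
25 → 15, 14 → 2
15 → 14 → 1
14 → none → 0
Sum: 4 + 3 + 0 + 3 + 2 + 1 + 0 = 13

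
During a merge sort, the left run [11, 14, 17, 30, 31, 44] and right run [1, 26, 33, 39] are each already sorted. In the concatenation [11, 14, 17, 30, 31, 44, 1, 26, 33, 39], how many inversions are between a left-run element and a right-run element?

Count, for every r in R, how many entries of L exceed r:
r = 1: 11, 14, 17, 30, 31, 44 → 6
r = 26: 30, 31, 44 → 3
r = 33: 44 → 1
r = 39: 44 → 1
Cross-inversions: 6 + 3 + 1 + 1 = 11

11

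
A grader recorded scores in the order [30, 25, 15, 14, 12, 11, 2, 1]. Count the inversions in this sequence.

28

For each element, count later entries that are smaller:
30: 7
25: 6
15: 5
14: 4
12: 3
11: 2
2: 1
1: 0
Sum: 7 + 6 + 5 + 4 + 3 + 2 + 1 + 0 = 28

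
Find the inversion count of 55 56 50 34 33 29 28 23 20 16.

44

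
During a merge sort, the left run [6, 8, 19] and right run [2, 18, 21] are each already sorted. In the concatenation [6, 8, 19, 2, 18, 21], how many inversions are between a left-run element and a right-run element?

Split inversions: 4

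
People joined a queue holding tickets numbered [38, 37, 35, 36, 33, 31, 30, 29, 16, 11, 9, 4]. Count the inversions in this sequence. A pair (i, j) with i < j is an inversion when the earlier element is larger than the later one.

65 inversions

Element-by-element contributions:
38 → 37, 35, 36, 33, 31, 30, 29, 16, 11, 9, 4 → 11
37 → 35, 36, 33, 31, 30, 29, 16, 11, 9, 4 → 10
35 → 33, 31, 30, 29, 16, 11, 9, 4 → 8
36 → 33, 31, 30, 29, 16, 11, 9, 4 → 8
33 → 31, 30, 29, 16, 11, 9, 4 → 7
31 → 30, 29, 16, 11, 9, 4 → 6
30 → 29, 16, 11, 9, 4 → 5
29 → 16, 11, 9, 4 → 4
16 → 11, 9, 4 → 3
11 → 9, 4 → 2
9 → 4 → 1
4 → none → 0
Sum: 11 + 10 + 8 + 8 + 7 + 6 + 5 + 4 + 3 + 2 + 1 + 0 = 65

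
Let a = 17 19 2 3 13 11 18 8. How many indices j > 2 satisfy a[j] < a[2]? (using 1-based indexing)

The element at index 2 is 19.
Elements after it: 2, 3, 13, 11, 18, 8
Those smaller than 19: 2, 3, 13, 11, 18, 8

6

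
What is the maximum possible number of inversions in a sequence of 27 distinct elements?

A reversed (strictly descending) arrangement makes every pair an inversion, giving C(27, 2) inversions.
C(27, 2) = 27·26/2 = 351

351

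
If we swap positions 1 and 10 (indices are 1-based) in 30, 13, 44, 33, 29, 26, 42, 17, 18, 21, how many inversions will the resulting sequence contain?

There are 23 inversions.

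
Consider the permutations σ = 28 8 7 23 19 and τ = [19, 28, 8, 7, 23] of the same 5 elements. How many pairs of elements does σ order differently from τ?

4 discordant pairs

Assign each item its position (1..5) in the first ordering, then rewrite the second ordering as that position sequence:
positions: 28→1, 8→2, 7→3, 23→4, 19→5
second ordering as positions: [5, 1, 2, 3, 4]
Discordant pairs = inversions in this position sequence.
5: 1, 2, 3, 4 → 4
1: 0
2: 0
3: 0
4: 0
Total: 4 + 0 + 0 + 0 + 0 = 4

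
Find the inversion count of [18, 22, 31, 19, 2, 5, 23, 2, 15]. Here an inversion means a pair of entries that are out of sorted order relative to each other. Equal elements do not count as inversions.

22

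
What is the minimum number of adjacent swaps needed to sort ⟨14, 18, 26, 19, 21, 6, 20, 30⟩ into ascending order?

9

The minimum number of adjacent swaps to sort an array equals its inversion count, since every such swap removes exactly one inversion.
Count inversions — for each element, later elements that are smaller:
14: 6 → 1
18: 6 → 1
26: 19, 21, 6, 20 → 4
19: 6 → 1
21: 6, 20 → 2
6: none → 0
20: none → 0
30: none → 0
Total inversions: 1 + 1 + 4 + 1 + 2 + 0 + 0 + 0 = 9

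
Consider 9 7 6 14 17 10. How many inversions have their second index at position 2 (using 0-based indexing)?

2 such elements

The element at index 2 is 6.
Elements before it: 9, 7
Those larger than 6: 9, 7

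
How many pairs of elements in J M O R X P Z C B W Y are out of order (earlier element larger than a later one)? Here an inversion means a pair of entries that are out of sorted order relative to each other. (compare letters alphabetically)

Inversions: 20

Sweep left to right; for each value list the smaller values that follow it:
J → C, B → 2
M → C, B → 2
O → C, B → 2
R → P, C, B → 3
X → P, C, B, W → 4
P → C, B → 2
Z → C, B, W, Y → 4
C → B → 1
B → none → 0
W → none → 0
Y → none → 0
Sum: 2 + 2 + 2 + 3 + 4 + 2 + 4 + 1 + 0 + 0 + 0 = 20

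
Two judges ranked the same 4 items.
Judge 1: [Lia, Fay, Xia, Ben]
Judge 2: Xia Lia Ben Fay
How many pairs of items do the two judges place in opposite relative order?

Discordant pairs: 3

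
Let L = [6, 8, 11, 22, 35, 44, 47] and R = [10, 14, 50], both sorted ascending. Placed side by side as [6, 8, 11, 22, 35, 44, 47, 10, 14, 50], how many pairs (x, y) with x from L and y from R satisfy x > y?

9

For each element r of the right run, count left-run elements greater than r:
r = 10: 11, 22, 35, 44, 47 → 5
r = 14: 22, 35, 44, 47 → 4
r = 50: none → 0
Cross-inversions: 5 + 4 + 0 = 9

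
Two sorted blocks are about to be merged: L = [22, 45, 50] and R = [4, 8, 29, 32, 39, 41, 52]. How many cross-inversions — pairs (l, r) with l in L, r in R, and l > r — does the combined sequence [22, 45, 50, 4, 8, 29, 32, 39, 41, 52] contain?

For each element r of the right run, count left-run elements greater than r:
r = 4: 22, 45, 50 → 3
r = 8: 22, 45, 50 → 3
r = 29: 45, 50 → 2
r = 32: 45, 50 → 2
r = 39: 45, 50 → 2
r = 41: 45, 50 → 2
r = 52: none → 0
Cross-inversions: 3 + 3 + 2 + 2 + 2 + 2 + 0 = 14

14 cross-inversions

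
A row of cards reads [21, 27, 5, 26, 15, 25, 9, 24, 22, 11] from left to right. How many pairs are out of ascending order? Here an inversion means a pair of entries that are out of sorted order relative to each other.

27

Count, for each position, how many later elements it exceeds:
21: 4
27: 8
5: 0
26: 6
15: 2
25: 4
9: 0
24: 2
22: 1
11: 0
Sum: 4 + 8 + 0 + 6 + 2 + 4 + 0 + 2 + 1 + 0 = 27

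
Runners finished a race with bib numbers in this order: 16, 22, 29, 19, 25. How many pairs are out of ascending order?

Out-of-order pairs: 3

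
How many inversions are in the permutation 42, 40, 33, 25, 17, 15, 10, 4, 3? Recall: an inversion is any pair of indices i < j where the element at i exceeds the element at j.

36

Count, for each position, how many later elements it exceeds:
42 → 40, 33, 25, 17, 15, 10, 4, 3 → 8
40 → 33, 25, 17, 15, 10, 4, 3 → 7
33 → 25, 17, 15, 10, 4, 3 → 6
25 → 17, 15, 10, 4, 3 → 5
17 → 15, 10, 4, 3 → 4
15 → 10, 4, 3 → 3
10 → 4, 3 → 2
4 → 3 → 1
3 → none → 0
Sum: 8 + 7 + 6 + 5 + 4 + 3 + 2 + 1 + 0 = 36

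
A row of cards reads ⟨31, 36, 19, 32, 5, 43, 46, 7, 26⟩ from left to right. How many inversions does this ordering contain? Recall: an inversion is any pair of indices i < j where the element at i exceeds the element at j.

18

For each element, count later entries that are smaller:
31: 4
36: 5
19: 2
32: 3
5: 0
43: 2
46: 2
7: 0
26: 0
Sum: 4 + 5 + 2 + 3 + 0 + 2 + 2 + 0 + 0 = 18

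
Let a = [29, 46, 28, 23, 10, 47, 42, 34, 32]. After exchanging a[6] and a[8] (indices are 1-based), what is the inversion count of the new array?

15

Positions 6 and 8 hold 47 and 34; after swapping, the array is [29, 46, 28, 23, 10, 34, 42, 47, 32].
Count, for each position, how many later elements it exceeds:
29: 3
46: 6
28: 2
23: 1
10: 0
34: 1
42: 1
47: 1
32: 0
Sum: 3 + 6 + 2 + 1 + 0 + 1 + 1 + 1 + 0 = 15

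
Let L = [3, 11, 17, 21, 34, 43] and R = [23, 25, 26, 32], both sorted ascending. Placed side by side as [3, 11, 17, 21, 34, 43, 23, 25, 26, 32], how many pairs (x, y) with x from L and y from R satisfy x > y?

8 split inversions

Count, for every r in R, how many entries of L exceed r:
r = 23: 34, 43 → 2
r = 25: 34, 43 → 2
r = 26: 34, 43 → 2
r = 32: 34, 43 → 2
Cross-inversions: 2 + 2 + 2 + 2 = 8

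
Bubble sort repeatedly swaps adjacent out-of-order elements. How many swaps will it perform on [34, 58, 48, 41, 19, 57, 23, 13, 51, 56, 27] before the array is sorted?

Swaps: 31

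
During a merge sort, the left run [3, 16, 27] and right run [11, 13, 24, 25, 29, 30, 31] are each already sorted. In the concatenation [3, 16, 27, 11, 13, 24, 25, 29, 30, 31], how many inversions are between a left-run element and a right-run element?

For each element r of the right run, count left-run elements greater than r:
r = 11: 16, 27 → 2
r = 13: 16, 27 → 2
r = 24: 27 → 1
r = 25: 27 → 1
r = 29: none → 0
r = 30: none → 0
r = 31: none → 0
Cross-inversions: 2 + 2 + 1 + 1 + 0 + 0 + 0 = 6

6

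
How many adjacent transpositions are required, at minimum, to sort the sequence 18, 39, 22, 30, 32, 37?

4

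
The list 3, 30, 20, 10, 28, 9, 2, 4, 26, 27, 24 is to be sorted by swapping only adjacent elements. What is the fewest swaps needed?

27 swaps

The minimum number of adjacent swaps to sort an array equals its inversion count, since every such swap removes exactly one inversion.
Count inversions — for each element, later elements that are smaller:
3: 2 → 1
30: 20, 10, 28, 9, 2, 4, 26, 27, 24 → 9
20: 10, 9, 2, 4 → 4
10: 9, 2, 4 → 3
28: 9, 2, 4, 26, 27, 24 → 6
9: 2, 4 → 2
2: none → 0
4: none → 0
26: 24 → 1
27: 24 → 1
24: none → 0
Total inversions: 1 + 9 + 4 + 3 + 6 + 2 + 0 + 0 + 1 + 1 + 0 = 27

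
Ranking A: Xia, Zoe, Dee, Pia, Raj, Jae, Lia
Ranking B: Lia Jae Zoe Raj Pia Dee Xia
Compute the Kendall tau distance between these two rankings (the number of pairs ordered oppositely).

18 discordant pairs

Assign each item its position (1..7) in the first ordering, then rewrite the second ordering as that position sequence:
positions: Xia→1, Zoe→2, Dee→3, Pia→4, Raj→5, Jae→6, Lia→7
second ordering as positions: [7, 6, 2, 5, 4, 3, 1]
Discordant pairs = inversions in this position sequence.
7: 6, 2, 5, 4, 3, 1 → 6
6: 2, 5, 4, 3, 1 → 5
2: 1 → 1
5: 4, 3, 1 → 3
4: 3, 1 → 2
3: 1 → 1
1: 0
Total: 6 + 5 + 1 + 3 + 2 + 1 + 0 = 18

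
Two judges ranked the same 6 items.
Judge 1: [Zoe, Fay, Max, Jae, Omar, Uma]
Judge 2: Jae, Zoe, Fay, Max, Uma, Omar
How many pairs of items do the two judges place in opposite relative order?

4

Assign each item its position (1..6) in the first ordering, then rewrite the second ordering as that position sequence:
positions: Zoe→1, Fay→2, Max→3, Jae→4, Omar→5, Uma→6
second ordering as positions: [4, 1, 2, 3, 6, 5]
Discordant pairs = inversions in this position sequence.
4: 1, 2, 3 → 3
1: 0
2: 0
3: 0
6: 5 → 1
5: 0
Total: 3 + 0 + 0 + 0 + 1 + 0 = 4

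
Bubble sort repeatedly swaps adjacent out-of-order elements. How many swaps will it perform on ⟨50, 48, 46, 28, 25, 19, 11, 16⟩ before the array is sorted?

27 swaps

Each adjacent swap fixes exactly one inversion, so the minimum swap count equals the number of inversions.
Count inversions — for each element, later elements that are smaller:
50: 48, 46, 28, 25, 19, 11, 16 → 7
48: 46, 28, 25, 19, 11, 16 → 6
46: 28, 25, 19, 11, 16 → 5
28: 25, 19, 11, 16 → 4
25: 19, 11, 16 → 3
19: 11, 16 → 2
11: none → 0
16: none → 0
Total inversions: 7 + 6 + 5 + 4 + 3 + 2 + 0 + 0 = 27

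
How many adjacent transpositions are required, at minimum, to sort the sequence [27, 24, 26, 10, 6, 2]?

Minimum adjacent swaps = number of inversions (each swap of adjacent out-of-order elements removes one inversion and no swap can remove more).
Count inversions — for each element, later elements that are smaller:
27: 24, 26, 10, 6, 2 → 5
24: 10, 6, 2 → 3
26: 10, 6, 2 → 3
10: 6, 2 → 2
6: 2 → 1
2: none → 0
Total inversions: 5 + 3 + 3 + 2 + 1 + 0 = 14

14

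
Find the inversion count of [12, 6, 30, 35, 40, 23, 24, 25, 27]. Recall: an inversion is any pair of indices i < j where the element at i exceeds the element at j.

13

For each element, count later entries that are smaller:
12 → 6 → 1
6 → none → 0
30 → 23, 24, 25, 27 → 4
35 → 23, 24, 25, 27 → 4
40 → 23, 24, 25, 27 → 4
23 → none → 0
24 → none → 0
25 → none → 0
27 → none → 0
Sum: 1 + 0 + 4 + 4 + 4 + 0 + 0 + 0 + 0 = 13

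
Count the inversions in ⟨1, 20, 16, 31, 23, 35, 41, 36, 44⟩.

Element-by-element contributions:
1: 0
20: 1
16: 0
31: 1
23: 0
35: 0
41: 1
36: 0
44: 0
Sum: 0 + 1 + 0 + 1 + 0 + 0 + 1 + 0 + 0 = 3

3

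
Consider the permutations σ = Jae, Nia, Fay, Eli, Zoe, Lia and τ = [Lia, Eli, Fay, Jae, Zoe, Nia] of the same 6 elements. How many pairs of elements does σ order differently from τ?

Discordant pairs: 11

Assign each item its position (1..6) in the first ordering, then rewrite the second ordering as that position sequence:
positions: Jae→1, Nia→2, Fay→3, Eli→4, Zoe→5, Lia→6
second ordering as positions: [6, 4, 3, 1, 5, 2]
Discordant pairs = inversions in this position sequence.
6: 4, 3, 1, 5, 2 → 5
4: 3, 1, 2 → 3
3: 1, 2 → 2
1: 0
5: 2 → 1
2: 0
Total: 5 + 3 + 2 + 0 + 1 + 0 = 11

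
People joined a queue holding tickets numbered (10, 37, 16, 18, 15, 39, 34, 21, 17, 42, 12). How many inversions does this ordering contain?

There are 24 inversions.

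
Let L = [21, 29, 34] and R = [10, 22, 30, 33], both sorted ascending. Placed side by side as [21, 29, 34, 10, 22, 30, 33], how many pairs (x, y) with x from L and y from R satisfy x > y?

Take each right-half value and tally the left-half values above it:
r = 10: 21, 29, 34 → 3
r = 22: 29, 34 → 2
r = 30: 34 → 1
r = 33: 34 → 1
Cross-inversions: 3 + 2 + 1 + 1 = 7

7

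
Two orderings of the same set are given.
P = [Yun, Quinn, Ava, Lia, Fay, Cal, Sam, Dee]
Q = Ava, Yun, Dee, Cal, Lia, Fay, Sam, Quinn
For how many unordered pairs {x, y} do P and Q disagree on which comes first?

13 disagreeing pairs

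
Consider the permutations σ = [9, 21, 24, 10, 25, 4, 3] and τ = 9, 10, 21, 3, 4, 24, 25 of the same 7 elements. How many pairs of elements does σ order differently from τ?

There are 7 discordant pairs.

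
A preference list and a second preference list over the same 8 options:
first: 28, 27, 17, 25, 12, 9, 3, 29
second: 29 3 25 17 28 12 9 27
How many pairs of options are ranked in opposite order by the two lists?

20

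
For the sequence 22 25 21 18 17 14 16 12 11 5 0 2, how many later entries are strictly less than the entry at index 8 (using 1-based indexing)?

4 such elements

The element at index 8 is 12.
Elements after it: 11, 5, 0, 2
Those smaller than 12: 11, 5, 0, 2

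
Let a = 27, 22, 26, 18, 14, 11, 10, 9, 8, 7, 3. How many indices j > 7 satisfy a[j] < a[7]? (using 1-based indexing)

4

The element at index 7 is 10.
Elements after it: 9, 8, 7, 3
Those smaller than 10: 9, 8, 7, 3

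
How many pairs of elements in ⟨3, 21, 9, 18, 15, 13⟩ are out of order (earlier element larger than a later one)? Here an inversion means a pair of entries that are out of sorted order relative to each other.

Count, for each position, how many later elements it exceeds:
3 → none → 0
21 → 9, 18, 15, 13 → 4
9 → none → 0
18 → 15, 13 → 2
15 → 13 → 1
13 → none → 0
Sum: 0 + 4 + 0 + 2 + 1 + 0 = 7

7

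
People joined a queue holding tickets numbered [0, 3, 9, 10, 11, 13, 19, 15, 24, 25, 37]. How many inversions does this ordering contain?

Sweep left to right; for each value list the smaller values that follow it:
0: 0
3: 0
9: 0
10: 0
11: 0
13: 0
19: 1
15: 0
24: 0
25: 0
37: 0
Sum: 0 + 0 + 0 + 0 + 0 + 0 + 1 + 0 + 0 + 0 + 0 = 1

1 inversion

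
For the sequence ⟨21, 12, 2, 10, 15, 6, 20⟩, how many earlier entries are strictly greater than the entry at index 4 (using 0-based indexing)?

1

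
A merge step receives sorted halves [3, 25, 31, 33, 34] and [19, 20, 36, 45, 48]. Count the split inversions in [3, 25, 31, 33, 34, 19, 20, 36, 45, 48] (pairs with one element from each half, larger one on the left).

Split inversions: 8

Count, for every r in R, how many entries of L exceed r:
r = 19: 25, 31, 33, 34 → 4
r = 20: 25, 31, 33, 34 → 4
r = 36: none → 0
r = 45: none → 0
r = 48: none → 0
Cross-inversions: 4 + 4 + 0 + 0 + 0 = 8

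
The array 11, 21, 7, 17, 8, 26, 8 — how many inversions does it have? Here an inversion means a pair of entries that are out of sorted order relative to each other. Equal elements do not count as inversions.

Sweep left to right; for each value list the smaller values that follow it:
11: 3
21: 4
7: 0
17: 2
8: 0
26: 1
8: 0
Sum: 3 + 4 + 0 + 2 + 0 + 1 + 0 = 10

10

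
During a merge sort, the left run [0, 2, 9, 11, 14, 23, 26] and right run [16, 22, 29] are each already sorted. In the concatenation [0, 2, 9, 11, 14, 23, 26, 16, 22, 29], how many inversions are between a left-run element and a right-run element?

4 split inversions

For each element r of the right run, count left-run elements greater than r:
r = 16: 23, 26 → 2
r = 22: 23, 26 → 2
r = 29: none → 0
Cross-inversions: 2 + 2 + 0 = 4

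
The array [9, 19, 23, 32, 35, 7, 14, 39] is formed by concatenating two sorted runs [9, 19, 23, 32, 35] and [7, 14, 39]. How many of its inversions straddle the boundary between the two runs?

For each element r of the right run, count left-run elements greater than r:
r = 7: 9, 19, 23, 32, 35 → 5
r = 14: 19, 23, 32, 35 → 4
r = 39: none → 0
Cross-inversions: 5 + 4 + 0 = 9

9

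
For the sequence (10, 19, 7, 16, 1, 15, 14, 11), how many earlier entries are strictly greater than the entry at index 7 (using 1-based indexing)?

3 such elements

The element at index 7 is 14.
Elements before it: 10, 19, 7, 16, 1, 15
Those larger than 14: 19, 16, 15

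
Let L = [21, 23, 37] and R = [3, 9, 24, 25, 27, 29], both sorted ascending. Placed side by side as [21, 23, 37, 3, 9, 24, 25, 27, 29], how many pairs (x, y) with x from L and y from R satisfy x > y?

10

Count, for every r in R, how many entries of L exceed r:
r = 3: 21, 23, 37 → 3
r = 9: 21, 23, 37 → 3
r = 24: 37 → 1
r = 25: 37 → 1
r = 27: 37 → 1
r = 29: 37 → 1
Cross-inversions: 3 + 3 + 1 + 1 + 1 + 1 = 10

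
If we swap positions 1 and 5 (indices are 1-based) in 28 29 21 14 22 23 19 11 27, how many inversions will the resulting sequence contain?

22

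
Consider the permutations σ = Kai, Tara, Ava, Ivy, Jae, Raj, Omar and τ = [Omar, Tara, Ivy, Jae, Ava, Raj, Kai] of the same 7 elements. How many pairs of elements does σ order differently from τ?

13

Assign each item its position (1..7) in the first ordering, then rewrite the second ordering as that position sequence:
positions: Kai→1, Tara→2, Ava→3, Ivy→4, Jae→5, Raj→6, Omar→7
second ordering as positions: [7, 2, 4, 5, 3, 6, 1]
Discordant pairs = inversions in this position sequence.
7: 2, 4, 5, 3, 6, 1 → 6
2: 1 → 1
4: 3, 1 → 2
5: 3, 1 → 2
3: 1 → 1
6: 1 → 1
1: 0
Total: 6 + 1 + 2 + 2 + 1 + 1 + 0 = 13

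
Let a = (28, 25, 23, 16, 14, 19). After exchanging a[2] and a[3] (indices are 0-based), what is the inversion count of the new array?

12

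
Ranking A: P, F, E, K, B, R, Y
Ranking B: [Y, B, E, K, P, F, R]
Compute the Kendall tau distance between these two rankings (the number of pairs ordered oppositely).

Assign each item its position (1..7) in the first ordering, then rewrite the second ordering as that position sequence:
positions: P→1, F→2, E→3, K→4, B→5, R→6, Y→7
second ordering as positions: [7, 5, 3, 4, 1, 2, 6]
Discordant pairs = inversions in this position sequence.
7: 5, 3, 4, 1, 2, 6 → 6
5: 3, 4, 1, 2 → 4
3: 1, 2 → 2
4: 1, 2 → 2
1: 0
2: 0
6: 0
Total: 6 + 4 + 2 + 2 + 0 + 0 + 0 = 14

14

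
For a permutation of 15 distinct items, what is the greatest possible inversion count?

There are 105 inversions.

The maximum occurs when the array is in strictly decreasing order: every one of the C(15, 2) pairs is inverted.
C(15, 2) = 15·14/2 = 105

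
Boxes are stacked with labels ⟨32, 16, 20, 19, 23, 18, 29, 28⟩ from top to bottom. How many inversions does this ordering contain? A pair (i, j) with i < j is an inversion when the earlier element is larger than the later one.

Count, for each position, how many later elements it exceeds:
32 → 16, 20, 19, 23, 18, 29, 28 → 7
16 → none → 0
20 → 19, 18 → 2
19 → 18 → 1
23 → 18 → 1
18 → none → 0
29 → 28 → 1
28 → none → 0
Sum: 7 + 0 + 2 + 1 + 1 + 0 + 1 + 0 = 12

Inversions: 12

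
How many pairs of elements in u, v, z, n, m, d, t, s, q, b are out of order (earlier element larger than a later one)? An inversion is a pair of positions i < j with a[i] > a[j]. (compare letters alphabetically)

Element-by-element contributions:
u → n, m, d, t, s, q, b → 7
v → n, m, d, t, s, q, b → 7
z → n, m, d, t, s, q, b → 7
n → m, d, b → 3
m → d, b → 2
d → b → 1
t → s, q, b → 3
s → q, b → 2
q → b → 1
b → none → 0
Sum: 7 + 7 + 7 + 3 + 2 + 1 + 3 + 2 + 1 + 0 = 33

33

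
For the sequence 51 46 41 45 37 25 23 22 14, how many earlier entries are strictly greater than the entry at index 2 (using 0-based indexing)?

The element at index 2 is 41.
Elements before it: 51, 46
Those larger than 41: 51, 46

2 such elements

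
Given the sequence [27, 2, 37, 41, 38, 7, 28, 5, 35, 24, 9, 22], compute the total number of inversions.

38 inversions

Count, for each position, how many later elements it exceeds:
27: 6
2: 0
37: 7
41: 8
38: 7
7: 1
28: 4
5: 0
35: 3
24: 2
9: 0
22: 0
Sum: 6 + 0 + 7 + 8 + 7 + 1 + 4 + 0 + 3 + 2 + 0 + 0 = 38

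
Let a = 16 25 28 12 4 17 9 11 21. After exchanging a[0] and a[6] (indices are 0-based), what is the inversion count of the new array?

18

Positions 0 and 6 hold 16 and 9; after swapping, the array is [9, 25, 28, 12, 4, 17, 16, 11, 21].
Count, for each position, how many later elements it exceeds:
9: 1
25: 6
28: 6
12: 2
4: 0
17: 2
16: 1
11: 0
21: 0
Sum: 1 + 6 + 6 + 2 + 0 + 2 + 1 + 0 + 0 = 18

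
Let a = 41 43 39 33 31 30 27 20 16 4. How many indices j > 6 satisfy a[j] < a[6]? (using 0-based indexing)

The element at index 6 is 27.
Elements after it: 20, 16, 4
Those smaller than 27: 20, 16, 4

3 such elements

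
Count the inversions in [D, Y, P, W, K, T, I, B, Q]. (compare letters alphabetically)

22 inversions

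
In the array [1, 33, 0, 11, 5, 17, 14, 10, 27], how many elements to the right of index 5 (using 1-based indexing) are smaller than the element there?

0

The element at index 5 is 5.
Elements after it: 17, 14, 10, 27
None of them are smaller than 5.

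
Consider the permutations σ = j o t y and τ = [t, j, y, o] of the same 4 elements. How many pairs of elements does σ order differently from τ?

3 discordant pairs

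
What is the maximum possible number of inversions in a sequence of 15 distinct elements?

105

A reversed (strictly descending) arrangement makes every pair an inversion, giving C(15, 2) inversions.
C(15, 2) = 15·14/2 = 105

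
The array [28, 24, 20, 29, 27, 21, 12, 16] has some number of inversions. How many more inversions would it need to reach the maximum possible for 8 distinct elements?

Maximum inversions for 8 distinct elements is C(8, 2) = 8·7/2 = 28.
Current inversions — for each element, count later smaller elements:
28: 6
24: 4
20: 2
29: 4
27: 3
21: 2
12: 0
16: 0
Current total: 6 + 4 + 2 + 4 + 3 + 2 + 0 + 0 = 21
Shortfall: 28 − 21 = 7

7 inversions short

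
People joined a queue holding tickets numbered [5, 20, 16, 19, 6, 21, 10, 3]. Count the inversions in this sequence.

For each element, count later entries that are smaller:
5 → 3 → 1
20 → 16, 19, 6, 10, 3 → 5
16 → 6, 10, 3 → 3
19 → 6, 10, 3 → 3
6 → 3 → 1
21 → 10, 3 → 2
10 → 3 → 1
3 → none → 0
Sum: 1 + 5 + 3 + 3 + 1 + 2 + 1 + 0 = 16

There are 16 out-of-order pairs.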